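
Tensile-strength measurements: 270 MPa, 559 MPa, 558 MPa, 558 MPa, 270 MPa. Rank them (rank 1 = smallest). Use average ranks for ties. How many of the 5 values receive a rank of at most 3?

Sorted (ascending): 270, 270, 558, 558, 559
The 2 values of 270 occupy positions 1–2 → average rank (1+2)/2 = 1.5.
The 2 values of 558 occupy positions 3–4 → average rank (3+4)/2 = 3.5.
Ranks ≤ 3: {1.5, 1.5} → 2 values.

2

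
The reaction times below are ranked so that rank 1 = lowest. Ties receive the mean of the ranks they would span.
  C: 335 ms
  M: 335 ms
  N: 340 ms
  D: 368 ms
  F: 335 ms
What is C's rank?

2

Sorted (ascending): 335, 335, 335, 340, 368
The 3 values of 335 occupy positions 1–3 → average rank 2.
C has value 335 ms → rank 2.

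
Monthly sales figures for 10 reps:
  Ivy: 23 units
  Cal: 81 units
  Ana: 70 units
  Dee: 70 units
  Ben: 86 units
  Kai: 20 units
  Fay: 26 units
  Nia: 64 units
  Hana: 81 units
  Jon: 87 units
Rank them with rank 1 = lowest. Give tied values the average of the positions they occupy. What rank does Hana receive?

7.5

Sorted (ascending): 20, 23, 26, 64, 70, 70, 81, 81, 86, 87
The 2 values of 70 occupy positions 5–6 → average rank (5+6)/2 = 5.5.
The 2 values of 81 occupy positions 7–8 → average rank (7+8)/2 = 7.5.
Hana has value 81 units → rank 7.5.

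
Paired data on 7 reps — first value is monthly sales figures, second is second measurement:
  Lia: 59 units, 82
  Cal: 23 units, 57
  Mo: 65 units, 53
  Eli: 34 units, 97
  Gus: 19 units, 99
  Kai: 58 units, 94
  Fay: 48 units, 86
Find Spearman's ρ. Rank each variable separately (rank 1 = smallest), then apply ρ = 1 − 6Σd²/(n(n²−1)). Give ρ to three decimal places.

Ranks of variable 1: 6, 2, 7, 3, 1, 5, 4
Ranks of variable 2: 3, 2, 1, 6, 7, 5, 4
d = r₁ − r₂: 3, 0, 6, -3, -6, 0, 0
d²: 9, 0, 36, 9, 36, 0, 0; Σd² = 90
ρ = 1 − 6·90/(7·48) = 1 − 540/336 = -0.607

-0.607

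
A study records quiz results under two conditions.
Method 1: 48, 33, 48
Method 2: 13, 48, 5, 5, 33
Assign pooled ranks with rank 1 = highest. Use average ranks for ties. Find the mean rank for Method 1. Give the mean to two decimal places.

2.83

Sorted (descending): 48, 48, 48, 33, 33, 13, 5, 5
The 3 values of 48 occupy positions 1–3 → average rank 2.
The 2 values of 33 occupy positions 4–5 → average rank (4+5)/2 = 4.5.
The 2 values of 5 occupy positions 7–8 → average rank (7+8)/2 = 7.5.
Method 1 values → pooled ranks: 48→2, 33→4.5, 48→2
Mean rank = (2 + 4.5 + 2) / 3 = 2.83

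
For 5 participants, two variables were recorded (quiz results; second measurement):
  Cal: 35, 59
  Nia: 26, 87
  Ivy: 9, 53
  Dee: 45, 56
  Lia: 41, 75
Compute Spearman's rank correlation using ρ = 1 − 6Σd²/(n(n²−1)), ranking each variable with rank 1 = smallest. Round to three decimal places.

Ranks of variable 1: 3, 2, 1, 5, 4
Ranks of variable 2: 3, 5, 1, 2, 4
d = r₁ − r₂: 0, -3, 0, 3, 0
d²: 0, 9, 0, 9, 0; Σd² = 18
ρ = 1 − 6·18/(5·24) = 1 − 108/120 = 0.100

0.100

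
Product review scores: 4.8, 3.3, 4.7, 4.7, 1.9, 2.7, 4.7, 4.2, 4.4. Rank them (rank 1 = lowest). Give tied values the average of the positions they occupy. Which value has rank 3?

3.3

Sorted (ascending): 1.9, 2.7, 3.3, 4.2, 4.4, 4.7, 4.7, 4.7, 4.8
The 3 values of 4.7 occupy positions 6–8 → average rank 7.
Rank 3 → value 3.3.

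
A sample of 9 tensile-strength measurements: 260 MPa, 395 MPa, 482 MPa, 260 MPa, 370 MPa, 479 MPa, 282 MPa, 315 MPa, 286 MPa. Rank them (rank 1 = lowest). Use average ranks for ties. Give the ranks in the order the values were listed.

Sorted (ascending): 260, 260, 282, 286, 315, 370, 395, 479, 482
The 2 values of 260 occupy positions 1–2 → average rank (1+2)/2 = 1.5.

1.5, 7, 9, 1.5, 6, 8, 3, 5, 4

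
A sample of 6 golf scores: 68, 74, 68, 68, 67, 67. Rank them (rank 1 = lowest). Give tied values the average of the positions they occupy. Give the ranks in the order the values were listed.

Sorted (ascending): 67, 67, 68, 68, 68, 74
The 2 values of 67 occupy positions 1–2 → average rank (1+2)/2 = 1.5.
The 3 values of 68 occupy positions 3–5 → average rank 4.

4, 6, 4, 4, 1.5, 1.5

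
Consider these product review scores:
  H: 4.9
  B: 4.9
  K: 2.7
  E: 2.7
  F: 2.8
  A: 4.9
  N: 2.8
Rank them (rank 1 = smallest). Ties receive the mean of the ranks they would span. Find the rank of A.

6

Sorted (ascending): 2.7, 2.7, 2.8, 2.8, 4.9, 4.9, 4.9
The 2 values of 2.7 occupy positions 1–2 → average rank (1+2)/2 = 1.5.
The 2 values of 2.8 occupy positions 3–4 → average rank (3+4)/2 = 3.5.
The 3 values of 4.9 occupy positions 5–7 → average rank 6.
A has value 4.9 → rank 6.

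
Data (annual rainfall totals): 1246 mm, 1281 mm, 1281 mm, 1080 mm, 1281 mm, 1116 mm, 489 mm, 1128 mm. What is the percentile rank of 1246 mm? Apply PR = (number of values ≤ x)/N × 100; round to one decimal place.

N = 8.
Strictly below 1246: 4. Equal to 1246: 1.
PR = 5/8 × 100 = 62.5

62.5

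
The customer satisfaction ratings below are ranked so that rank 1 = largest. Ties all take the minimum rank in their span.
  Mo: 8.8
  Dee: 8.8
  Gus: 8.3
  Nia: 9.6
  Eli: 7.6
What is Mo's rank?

2

Sorted (descending): 9.6, 8.8, 8.8, 8.3, 7.6
The 2 values of 8.8 occupy positions 2–3 → each gets rank 2.
Mo has value 8.8 → rank 2.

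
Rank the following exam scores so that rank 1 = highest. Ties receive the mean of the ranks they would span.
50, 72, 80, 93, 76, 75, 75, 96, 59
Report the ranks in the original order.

Sorted (descending): 96, 93, 80, 76, 75, 75, 72, 59, 50
The 2 values of 75 occupy positions 5–6 → average rank (5+6)/2 = 5.5.

9, 7, 3, 2, 4, 5.5, 5.5, 1, 8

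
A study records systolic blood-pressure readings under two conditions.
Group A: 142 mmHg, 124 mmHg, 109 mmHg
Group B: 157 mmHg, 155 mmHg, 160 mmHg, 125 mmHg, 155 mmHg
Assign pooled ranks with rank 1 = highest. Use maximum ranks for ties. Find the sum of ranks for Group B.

17

Sorted (descending): 160, 157, 155, 155, 142, 125, 124, 109
The 2 values of 155 occupy positions 3–4 → each gets rank 4.
Group B values → pooled ranks: 157→2, 155→4, 160→1, 125→6, 155→4
Rank sum = 2 + 4 + 1 + 6 + 4 = 17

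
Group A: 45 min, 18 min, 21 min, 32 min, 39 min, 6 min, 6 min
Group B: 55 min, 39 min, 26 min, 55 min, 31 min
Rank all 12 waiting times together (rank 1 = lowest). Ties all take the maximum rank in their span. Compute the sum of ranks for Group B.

Sorted (ascending): 6, 6, 18, 21, 26, 31, 32, 39, 39, 45, 55, 55
The 2 values of 6 occupy positions 1–2 → each gets rank 2.
The 2 values of 39 occupy positions 8–9 → each gets rank 9.
The 2 values of 55 occupy positions 11–12 → each gets rank 12.
Group B values → pooled ranks: 55→12, 39→9, 26→5, 55→12, 31→6
Rank sum = 12 + 9 + 5 + 12 + 6 = 44

44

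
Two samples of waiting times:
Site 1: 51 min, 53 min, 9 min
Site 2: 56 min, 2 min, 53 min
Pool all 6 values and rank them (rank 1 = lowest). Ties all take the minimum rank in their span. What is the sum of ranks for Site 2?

Sorted (ascending): 2, 9, 51, 53, 53, 56
The 2 values of 53 occupy positions 4–5 → each gets rank 4.
Site 2 values → pooled ranks: 56→6, 2→1, 53→4
Rank sum = 6 + 1 + 4 = 11

11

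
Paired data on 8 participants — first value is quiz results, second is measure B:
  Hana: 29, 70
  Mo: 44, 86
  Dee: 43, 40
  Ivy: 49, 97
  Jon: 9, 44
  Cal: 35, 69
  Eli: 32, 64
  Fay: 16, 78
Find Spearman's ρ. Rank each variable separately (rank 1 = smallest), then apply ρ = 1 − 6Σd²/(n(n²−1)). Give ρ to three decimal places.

0.429

Ranks of variable 1: 3, 7, 6, 8, 1, 5, 4, 2
Ranks of variable 2: 5, 7, 1, 8, 2, 4, 3, 6
d = r₁ − r₂: -2, 0, 5, 0, -1, 1, 1, -4
d²: 4, 0, 25, 0, 1, 1, 1, 16; Σd² = 48
ρ = 1 − 6·48/(8·63) = 1 − 288/504 = 0.429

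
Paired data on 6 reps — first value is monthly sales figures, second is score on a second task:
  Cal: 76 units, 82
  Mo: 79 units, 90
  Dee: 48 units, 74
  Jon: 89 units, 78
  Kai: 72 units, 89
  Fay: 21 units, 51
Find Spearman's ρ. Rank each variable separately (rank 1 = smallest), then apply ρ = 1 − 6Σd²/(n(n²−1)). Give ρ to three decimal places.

Ranks of variable 1: 4, 5, 2, 6, 3, 1
Ranks of variable 2: 4, 6, 2, 3, 5, 1
d = r₁ − r₂: 0, -1, 0, 3, -2, 0
d²: 0, 1, 0, 9, 4, 0; Σd² = 14
ρ = 1 − 6·14/(6·35) = 1 − 84/210 = 0.600

0.600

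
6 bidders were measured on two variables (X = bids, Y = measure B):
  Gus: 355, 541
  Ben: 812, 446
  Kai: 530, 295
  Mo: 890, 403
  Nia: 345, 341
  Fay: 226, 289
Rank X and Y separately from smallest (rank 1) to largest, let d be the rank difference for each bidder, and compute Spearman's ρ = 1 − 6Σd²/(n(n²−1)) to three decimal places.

0.486

Ranks of variable 1: 3, 5, 4, 6, 2, 1
Ranks of variable 2: 6, 5, 2, 4, 3, 1
d = r₁ − r₂: -3, 0, 2, 2, -1, 0
d²: 9, 0, 4, 4, 1, 0; Σd² = 18
ρ = 1 − 6·18/(6·35) = 1 − 108/210 = 0.486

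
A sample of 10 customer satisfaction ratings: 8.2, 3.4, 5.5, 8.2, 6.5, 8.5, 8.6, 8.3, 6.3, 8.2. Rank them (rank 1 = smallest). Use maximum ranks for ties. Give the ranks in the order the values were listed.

Sorted (ascending): 3.4, 5.5, 6.3, 6.5, 8.2, 8.2, 8.2, 8.3, 8.5, 8.6
The 3 values of 8.2 occupy positions 5–7 → each gets rank 7.

7, 1, 2, 7, 4, 9, 10, 8, 3, 7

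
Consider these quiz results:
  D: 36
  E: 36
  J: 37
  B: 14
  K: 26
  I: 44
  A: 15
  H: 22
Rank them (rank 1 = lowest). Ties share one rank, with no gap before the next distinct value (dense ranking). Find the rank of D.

Sorted (ascending): 14, 15, 22, 26, 36, 36, 37, 44
The 2 values of 36 share dense rank 5.
Remaining distinct values take the next consecutive integers.
D has value 36 → rank 5.

5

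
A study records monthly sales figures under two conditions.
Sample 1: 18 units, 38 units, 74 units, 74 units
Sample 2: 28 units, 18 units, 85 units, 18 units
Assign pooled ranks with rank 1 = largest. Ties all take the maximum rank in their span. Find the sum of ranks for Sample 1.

18

Sorted (descending): 85, 74, 74, 38, 28, 18, 18, 18
The 2 values of 74 occupy positions 2–3 → each gets rank 3.
The 3 values of 18 occupy positions 6–8 → each gets rank 8.
Sample 1 values → pooled ranks: 18→8, 38→4, 74→3, 74→3
Rank sum = 8 + 4 + 3 + 3 = 18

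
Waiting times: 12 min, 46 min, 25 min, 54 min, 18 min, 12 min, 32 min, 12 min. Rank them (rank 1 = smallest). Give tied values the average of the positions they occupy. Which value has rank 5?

Sorted (ascending): 12, 12, 12, 18, 25, 32, 46, 54
The 3 values of 12 occupy positions 1–3 → average rank 2.
Rank 5 → value 25.

25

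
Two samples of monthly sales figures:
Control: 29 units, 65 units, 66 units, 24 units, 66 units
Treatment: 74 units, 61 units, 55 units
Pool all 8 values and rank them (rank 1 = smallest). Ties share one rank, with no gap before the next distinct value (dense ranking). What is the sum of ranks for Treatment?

14

Sorted (ascending): 24, 29, 55, 61, 65, 66, 66, 74
The 2 values of 66 share dense rank 6.
Remaining distinct values take the next consecutive integers.
Treatment values → pooled ranks: 74→7, 61→4, 55→3
Rank sum = 7 + 4 + 3 = 14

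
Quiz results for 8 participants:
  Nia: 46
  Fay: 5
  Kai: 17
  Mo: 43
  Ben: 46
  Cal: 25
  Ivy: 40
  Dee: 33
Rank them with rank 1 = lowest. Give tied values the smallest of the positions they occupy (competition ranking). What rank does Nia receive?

7

Sorted (ascending): 5, 17, 25, 33, 40, 43, 46, 46
The 2 values of 46 occupy positions 7–8 → each gets rank 7.
Nia has value 46 → rank 7.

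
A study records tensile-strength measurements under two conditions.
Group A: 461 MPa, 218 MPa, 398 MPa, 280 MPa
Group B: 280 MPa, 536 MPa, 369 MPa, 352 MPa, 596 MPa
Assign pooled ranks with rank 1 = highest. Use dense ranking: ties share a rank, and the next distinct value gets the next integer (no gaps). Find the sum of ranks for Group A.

22

Sorted (descending): 596, 536, 461, 398, 369, 352, 280, 280, 218
The 2 values of 280 share dense rank 7.
Remaining distinct values take the next consecutive integers.
Group A values → pooled ranks: 461→3, 218→8, 398→4, 280→7
Rank sum = 3 + 8 + 4 + 7 = 22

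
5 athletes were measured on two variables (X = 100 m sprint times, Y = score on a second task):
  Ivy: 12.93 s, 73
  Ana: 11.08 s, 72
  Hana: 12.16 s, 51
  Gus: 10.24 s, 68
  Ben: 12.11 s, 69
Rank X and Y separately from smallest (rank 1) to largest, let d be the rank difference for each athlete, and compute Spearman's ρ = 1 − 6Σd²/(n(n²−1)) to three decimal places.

0.300

Ranks of variable 1: 5, 2, 4, 1, 3
Ranks of variable 2: 5, 4, 1, 2, 3
d = r₁ − r₂: 0, -2, 3, -1, 0
d²: 0, 4, 9, 1, 0; Σd² = 14
ρ = 1 − 6·14/(5·24) = 1 − 84/120 = 0.300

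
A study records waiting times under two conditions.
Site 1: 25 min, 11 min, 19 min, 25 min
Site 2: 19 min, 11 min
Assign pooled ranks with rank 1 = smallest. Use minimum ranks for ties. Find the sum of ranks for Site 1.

14

Sorted (ascending): 11, 11, 19, 19, 25, 25
The 2 values of 11 occupy positions 1–2 → each gets rank 1.
The 2 values of 19 occupy positions 3–4 → each gets rank 3.
The 2 values of 25 occupy positions 5–6 → each gets rank 5.
Site 1 values → pooled ranks: 25→5, 11→1, 19→3, 25→5
Rank sum = 5 + 1 + 3 + 5 = 14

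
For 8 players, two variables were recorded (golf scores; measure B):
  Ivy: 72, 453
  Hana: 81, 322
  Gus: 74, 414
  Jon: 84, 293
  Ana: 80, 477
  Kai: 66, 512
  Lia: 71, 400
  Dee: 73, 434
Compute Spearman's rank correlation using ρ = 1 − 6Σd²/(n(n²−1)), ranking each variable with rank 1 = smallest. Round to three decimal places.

-0.619

Ranks of variable 1: 3, 7, 5, 8, 6, 1, 2, 4
Ranks of variable 2: 6, 2, 4, 1, 7, 8, 3, 5
d = r₁ − r₂: -3, 5, 1, 7, -1, -7, -1, -1
d²: 9, 25, 1, 49, 1, 49, 1, 1; Σd² = 136
ρ = 1 − 6·136/(8·63) = 1 − 816/504 = -0.619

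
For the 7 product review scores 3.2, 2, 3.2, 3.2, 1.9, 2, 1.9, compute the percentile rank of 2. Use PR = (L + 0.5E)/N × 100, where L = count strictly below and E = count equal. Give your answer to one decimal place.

42.9

N = 7.
Strictly below 2: 2. Equal to 2: 2.
PR = (2 + 0.5·2)/7 × 100 = 42.9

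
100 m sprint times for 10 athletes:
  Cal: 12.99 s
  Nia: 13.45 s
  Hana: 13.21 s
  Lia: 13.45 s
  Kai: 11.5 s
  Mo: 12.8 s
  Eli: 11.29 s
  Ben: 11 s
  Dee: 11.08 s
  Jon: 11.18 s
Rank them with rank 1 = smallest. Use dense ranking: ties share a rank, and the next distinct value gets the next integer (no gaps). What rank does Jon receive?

3

Sorted (ascending): 11, 11.08, 11.18, 11.29, 11.5, 12.8, 12.99, 13.21, 13.45, 13.45
The 2 values of 13.45 share dense rank 9.
Remaining distinct values take the next consecutive integers.
Jon has value 11.18 s → rank 3.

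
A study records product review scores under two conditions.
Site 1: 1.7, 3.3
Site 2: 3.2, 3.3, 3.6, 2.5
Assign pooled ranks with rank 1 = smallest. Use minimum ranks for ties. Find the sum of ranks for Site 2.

Sorted (ascending): 1.7, 2.5, 3.2, 3.3, 3.3, 3.6
The 2 values of 3.3 occupy positions 4–5 → each gets rank 4.
Site 2 values → pooled ranks: 3.2→3, 3.3→4, 3.6→6, 2.5→2
Rank sum = 3 + 4 + 6 + 2 = 15

15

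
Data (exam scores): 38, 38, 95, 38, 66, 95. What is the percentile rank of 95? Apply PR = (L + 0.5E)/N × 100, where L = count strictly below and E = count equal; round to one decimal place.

N = 6.
Strictly below 95: 4. Equal to 95: 2.
PR = (4 + 0.5·2)/6 × 100 = 83.3

83.3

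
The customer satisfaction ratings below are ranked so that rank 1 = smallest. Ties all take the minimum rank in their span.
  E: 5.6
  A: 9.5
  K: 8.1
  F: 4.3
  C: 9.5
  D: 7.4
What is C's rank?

Sorted (ascending): 4.3, 5.6, 7.4, 8.1, 9.5, 9.5
The 2 values of 9.5 occupy positions 5–6 → each gets rank 5.
C has value 9.5 → rank 5.

5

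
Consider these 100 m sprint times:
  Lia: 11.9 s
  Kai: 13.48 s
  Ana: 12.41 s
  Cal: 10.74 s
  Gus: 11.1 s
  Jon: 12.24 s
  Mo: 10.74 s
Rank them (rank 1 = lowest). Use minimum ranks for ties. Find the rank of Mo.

1

Sorted (ascending): 10.74, 10.74, 11.1, 11.9, 12.24, 12.41, 13.48
The 2 values of 10.74 occupy positions 1–2 → each gets rank 1.
Mo has value 10.74 s → rank 1.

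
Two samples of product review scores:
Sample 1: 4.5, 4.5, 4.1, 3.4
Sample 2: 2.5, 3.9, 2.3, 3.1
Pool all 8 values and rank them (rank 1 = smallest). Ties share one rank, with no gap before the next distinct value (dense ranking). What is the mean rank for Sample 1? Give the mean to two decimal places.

6.00

Sorted (ascending): 2.3, 2.5, 3.1, 3.4, 3.9, 4.1, 4.5, 4.5
The 2 values of 4.5 share dense rank 7.
Remaining distinct values take the next consecutive integers.
Sample 1 values → pooled ranks: 4.5→7, 4.5→7, 4.1→6, 3.4→4
Mean rank = (7 + 7 + 6 + 4) / 4 = 6.00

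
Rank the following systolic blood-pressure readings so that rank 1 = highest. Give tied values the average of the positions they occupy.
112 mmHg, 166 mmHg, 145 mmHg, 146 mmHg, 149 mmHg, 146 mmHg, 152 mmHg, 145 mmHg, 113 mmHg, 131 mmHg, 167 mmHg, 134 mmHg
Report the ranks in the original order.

12, 2, 7.5, 5.5, 4, 5.5, 3, 7.5, 11, 10, 1, 9

Sorted (descending): 167, 166, 152, 149, 146, 146, 145, 145, 134, 131, 113, 112
The 2 values of 146 occupy positions 5–6 → average rank (5+6)/2 = 5.5.
The 2 values of 145 occupy positions 7–8 → average rank (7+8)/2 = 7.5.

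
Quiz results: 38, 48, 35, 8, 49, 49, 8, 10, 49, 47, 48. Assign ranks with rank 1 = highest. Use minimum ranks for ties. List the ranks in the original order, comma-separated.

7, 4, 8, 10, 1, 1, 10, 9, 1, 6, 4

Sorted (descending): 49, 49, 49, 48, 48, 47, 38, 35, 10, 8, 8
The 3 values of 49 occupy positions 1–3 → each gets rank 1.
The 2 values of 48 occupy positions 4–5 → each gets rank 4.
The 2 values of 8 occupy positions 10–11 → each gets rank 10.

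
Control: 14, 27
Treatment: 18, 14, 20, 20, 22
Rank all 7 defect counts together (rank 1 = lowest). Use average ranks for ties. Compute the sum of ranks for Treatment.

19.5

Sorted (ascending): 14, 14, 18, 20, 20, 22, 27
The 2 values of 14 occupy positions 1–2 → average rank (1+2)/2 = 1.5.
The 2 values of 20 occupy positions 4–5 → average rank (4+5)/2 = 4.5.
Treatment values → pooled ranks: 18→3, 14→1.5, 20→4.5, 20→4.5, 22→6
Rank sum = 3 + 1.5 + 4.5 + 4.5 + 6 = 19.5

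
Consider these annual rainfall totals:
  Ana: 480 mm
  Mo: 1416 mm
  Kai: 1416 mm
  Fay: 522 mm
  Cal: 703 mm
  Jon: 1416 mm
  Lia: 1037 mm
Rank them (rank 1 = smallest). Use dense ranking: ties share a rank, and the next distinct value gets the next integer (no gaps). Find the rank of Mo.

Sorted (ascending): 480, 522, 703, 1037, 1416, 1416, 1416
The 3 values of 1416 share dense rank 5.
Remaining distinct values take the next consecutive integers.
Mo has value 1416 mm → rank 5.

5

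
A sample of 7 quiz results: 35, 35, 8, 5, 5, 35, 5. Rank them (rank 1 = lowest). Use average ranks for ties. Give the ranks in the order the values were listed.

Sorted (ascending): 5, 5, 5, 8, 35, 35, 35
The 3 values of 5 occupy positions 1–3 → average rank 2.
The 3 values of 35 occupy positions 5–7 → average rank 6.

6, 6, 4, 2, 2, 6, 2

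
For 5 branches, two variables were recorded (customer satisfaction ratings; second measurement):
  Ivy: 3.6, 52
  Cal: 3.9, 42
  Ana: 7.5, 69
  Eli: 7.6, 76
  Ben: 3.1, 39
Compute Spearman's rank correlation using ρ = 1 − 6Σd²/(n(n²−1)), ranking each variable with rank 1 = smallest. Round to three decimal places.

Ranks of variable 1: 2, 3, 4, 5, 1
Ranks of variable 2: 3, 2, 4, 5, 1
d = r₁ − r₂: -1, 1, 0, 0, 0
d²: 1, 1, 0, 0, 0; Σd² = 2
ρ = 1 − 6·2/(5·24) = 1 − 12/120 = 0.900

0.900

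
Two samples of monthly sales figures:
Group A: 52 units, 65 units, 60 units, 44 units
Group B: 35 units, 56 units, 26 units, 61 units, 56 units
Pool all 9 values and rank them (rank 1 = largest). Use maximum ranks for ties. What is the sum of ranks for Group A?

Sorted (descending): 65, 61, 60, 56, 56, 52, 44, 35, 26
The 2 values of 56 occupy positions 4–5 → each gets rank 5.
Group A values → pooled ranks: 52→6, 65→1, 60→3, 44→7
Rank sum = 6 + 1 + 3 + 7 = 17

17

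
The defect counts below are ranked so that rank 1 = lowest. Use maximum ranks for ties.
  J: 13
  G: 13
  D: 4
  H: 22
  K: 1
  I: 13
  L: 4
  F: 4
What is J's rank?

Sorted (ascending): 1, 4, 4, 4, 13, 13, 13, 22
The 3 values of 4 occupy positions 2–4 → each gets rank 4.
The 3 values of 13 occupy positions 5–7 → each gets rank 7.
J has value 13 → rank 7.

7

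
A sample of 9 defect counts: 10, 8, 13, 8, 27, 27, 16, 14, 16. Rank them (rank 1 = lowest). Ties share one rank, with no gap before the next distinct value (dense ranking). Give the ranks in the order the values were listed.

Sorted (ascending): 8, 8, 10, 13, 14, 16, 16, 27, 27
The 2 values of 8 share dense rank 1.
The 2 values of 16 share dense rank 5.
The 2 values of 27 share dense rank 6.
Remaining distinct values take the next consecutive integers.

2, 1, 3, 1, 6, 6, 5, 4, 5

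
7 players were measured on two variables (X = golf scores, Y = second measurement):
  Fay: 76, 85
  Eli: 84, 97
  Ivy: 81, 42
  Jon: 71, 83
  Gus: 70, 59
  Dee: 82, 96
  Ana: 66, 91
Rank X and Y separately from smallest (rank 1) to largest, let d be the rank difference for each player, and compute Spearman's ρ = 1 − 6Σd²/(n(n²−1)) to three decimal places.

Ranks of variable 1: 4, 7, 5, 3, 2, 6, 1
Ranks of variable 2: 4, 7, 1, 3, 2, 6, 5
d = r₁ − r₂: 0, 0, 4, 0, 0, 0, -4
d²: 0, 0, 16, 0, 0, 0, 16; Σd² = 32
ρ = 1 − 6·32/(7·48) = 1 − 192/336 = 0.429

0.429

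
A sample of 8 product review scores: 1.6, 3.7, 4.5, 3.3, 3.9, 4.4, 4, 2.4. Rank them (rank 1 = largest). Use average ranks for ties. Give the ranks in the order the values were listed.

Sorted (descending): 4.5, 4.4, 4, 3.9, 3.7, 3.3, 2.4, 1.6
No ties — each value takes its position as its rank.

8, 5, 1, 6, 4, 2, 3, 7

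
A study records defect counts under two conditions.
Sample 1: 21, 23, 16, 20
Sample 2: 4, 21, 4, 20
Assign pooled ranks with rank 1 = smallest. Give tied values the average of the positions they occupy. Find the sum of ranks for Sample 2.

14

Sorted (ascending): 4, 4, 16, 20, 20, 21, 21, 23
The 2 values of 4 occupy positions 1–2 → average rank (1+2)/2 = 1.5.
The 2 values of 20 occupy positions 4–5 → average rank (4+5)/2 = 4.5.
The 2 values of 21 occupy positions 6–7 → average rank (6+7)/2 = 6.5.
Sample 2 values → pooled ranks: 4→1.5, 21→6.5, 4→1.5, 20→4.5
Rank sum = 1.5 + 6.5 + 1.5 + 4.5 = 14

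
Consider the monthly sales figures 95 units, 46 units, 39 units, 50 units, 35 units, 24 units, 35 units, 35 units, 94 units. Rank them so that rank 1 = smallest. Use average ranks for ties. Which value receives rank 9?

Sorted (ascending): 24, 35, 35, 35, 39, 46, 50, 94, 95
The 3 values of 35 occupy positions 2–4 → average rank 3.
Rank 9 → value 95.

95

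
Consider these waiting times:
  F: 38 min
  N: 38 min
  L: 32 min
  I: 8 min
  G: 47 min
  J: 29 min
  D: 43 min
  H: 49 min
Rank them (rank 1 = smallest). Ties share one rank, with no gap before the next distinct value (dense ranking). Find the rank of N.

Sorted (ascending): 8, 29, 32, 38, 38, 43, 47, 49
The 2 values of 38 share dense rank 4.
Remaining distinct values take the next consecutive integers.
N has value 38 min → rank 4.

4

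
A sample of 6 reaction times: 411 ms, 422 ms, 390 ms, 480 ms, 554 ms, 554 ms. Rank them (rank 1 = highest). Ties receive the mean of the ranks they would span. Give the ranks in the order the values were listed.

5, 4, 6, 3, 1.5, 1.5

Sorted (descending): 554, 554, 480, 422, 411, 390
The 2 values of 554 occupy positions 1–2 → average rank (1+2)/2 = 1.5.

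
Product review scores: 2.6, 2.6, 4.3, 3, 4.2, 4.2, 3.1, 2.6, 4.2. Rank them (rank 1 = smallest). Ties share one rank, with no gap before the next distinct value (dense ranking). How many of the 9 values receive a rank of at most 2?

4

Sorted (ascending): 2.6, 2.6, 2.6, 3, 3.1, 4.2, 4.2, 4.2, 4.3
The 3 values of 2.6 share dense rank 1.
The 3 values of 4.2 share dense rank 4.
Remaining distinct values take the next consecutive integers.
Ranks ≤ 2: {1, 1, 1, 2} → 4 values.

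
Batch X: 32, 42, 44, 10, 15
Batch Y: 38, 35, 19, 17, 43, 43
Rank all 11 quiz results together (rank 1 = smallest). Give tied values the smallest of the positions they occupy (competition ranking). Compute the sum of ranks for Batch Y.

Sorted (ascending): 10, 15, 17, 19, 32, 35, 38, 42, 43, 43, 44
The 2 values of 43 occupy positions 9–10 → each gets rank 9.
Batch Y values → pooled ranks: 38→7, 35→6, 19→4, 17→3, 43→9, 43→9
Rank sum = 7 + 6 + 4 + 3 + 9 + 9 = 38

38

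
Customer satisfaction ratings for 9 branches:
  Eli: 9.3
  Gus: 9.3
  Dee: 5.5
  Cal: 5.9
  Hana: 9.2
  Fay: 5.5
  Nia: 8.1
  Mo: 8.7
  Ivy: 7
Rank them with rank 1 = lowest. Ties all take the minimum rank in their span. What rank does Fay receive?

Sorted (ascending): 5.5, 5.5, 5.9, 7, 8.1, 8.7, 9.2, 9.3, 9.3
The 2 values of 5.5 occupy positions 1–2 → each gets rank 1.
The 2 values of 9.3 occupy positions 8–9 → each gets rank 8.
Fay has value 5.5 → rank 1.

1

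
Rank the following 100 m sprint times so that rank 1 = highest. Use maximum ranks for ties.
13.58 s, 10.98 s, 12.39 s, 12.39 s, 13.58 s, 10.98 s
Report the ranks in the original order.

Sorted (descending): 13.58, 13.58, 12.39, 12.39, 10.98, 10.98
The 2 values of 13.58 occupy positions 1–2 → each gets rank 2.
The 2 values of 12.39 occupy positions 3–4 → each gets rank 4.
The 2 values of 10.98 occupy positions 5–6 → each gets rank 6.

2, 6, 4, 4, 2, 6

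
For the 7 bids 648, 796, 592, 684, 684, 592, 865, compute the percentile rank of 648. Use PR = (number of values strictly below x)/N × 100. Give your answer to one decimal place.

28.6

N = 7.
Strictly below 648: 2. Equal to 648: 1.
PR = 2/7 × 100 = 28.6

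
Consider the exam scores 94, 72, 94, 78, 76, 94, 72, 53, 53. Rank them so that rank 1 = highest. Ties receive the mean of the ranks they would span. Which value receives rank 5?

Sorted (descending): 94, 94, 94, 78, 76, 72, 72, 53, 53
The 3 values of 94 occupy positions 1–3 → average rank 2.
The 2 values of 72 occupy positions 6–7 → average rank (6+7)/2 = 6.5.
The 2 values of 53 occupy positions 8–9 → average rank (8+9)/2 = 8.5.
Rank 5 → value 76.

76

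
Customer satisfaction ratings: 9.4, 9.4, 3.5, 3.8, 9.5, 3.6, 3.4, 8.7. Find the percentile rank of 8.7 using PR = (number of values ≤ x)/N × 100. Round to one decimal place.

N = 8.
Strictly below 8.7: 4. Equal to 8.7: 1.
PR = 5/8 × 100 = 62.5

62.5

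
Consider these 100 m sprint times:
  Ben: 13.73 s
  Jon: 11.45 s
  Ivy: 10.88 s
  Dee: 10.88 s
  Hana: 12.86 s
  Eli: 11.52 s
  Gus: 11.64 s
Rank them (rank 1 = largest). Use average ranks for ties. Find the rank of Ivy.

Sorted (descending): 13.73, 12.86, 11.64, 11.52, 11.45, 10.88, 10.88
The 2 values of 10.88 occupy positions 6–7 → average rank (6+7)/2 = 6.5.
Ivy has value 10.88 s → rank 6.5.

6.5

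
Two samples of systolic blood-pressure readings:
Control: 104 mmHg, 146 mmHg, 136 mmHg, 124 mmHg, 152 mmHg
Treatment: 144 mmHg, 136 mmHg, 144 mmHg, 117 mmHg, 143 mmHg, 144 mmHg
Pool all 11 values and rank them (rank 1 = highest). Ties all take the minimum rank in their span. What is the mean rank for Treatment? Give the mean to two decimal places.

5.33

Sorted (descending): 152, 146, 144, 144, 144, 143, 136, 136, 124, 117, 104
The 3 values of 144 occupy positions 3–5 → each gets rank 3.
The 2 values of 136 occupy positions 7–8 → each gets rank 7.
Treatment values → pooled ranks: 144→3, 136→7, 144→3, 117→10, 143→6, 144→3
Mean rank = (3 + 7 + 3 + 10 + 6 + 3) / 6 = 5.33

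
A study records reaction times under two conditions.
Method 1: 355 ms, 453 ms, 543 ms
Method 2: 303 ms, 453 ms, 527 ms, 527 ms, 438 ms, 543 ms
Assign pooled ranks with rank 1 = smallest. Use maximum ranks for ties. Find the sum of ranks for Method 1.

16

Sorted (ascending): 303, 355, 438, 453, 453, 527, 527, 543, 543
The 2 values of 453 occupy positions 4–5 → each gets rank 5.
The 2 values of 527 occupy positions 6–7 → each gets rank 7.
The 2 values of 543 occupy positions 8–9 → each gets rank 9.
Method 1 values → pooled ranks: 355→2, 453→5, 543→9
Rank sum = 2 + 5 + 9 = 16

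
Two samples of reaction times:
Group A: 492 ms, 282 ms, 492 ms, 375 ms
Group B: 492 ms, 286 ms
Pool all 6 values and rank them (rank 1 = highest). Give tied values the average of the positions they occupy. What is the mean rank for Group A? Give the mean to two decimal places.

Sorted (descending): 492, 492, 492, 375, 286, 282
The 3 values of 492 occupy positions 1–3 → average rank 2.
Group A values → pooled ranks: 492→2, 282→6, 492→2, 375→4
Mean rank = (2 + 6 + 2 + 4) / 4 = 3.50

3.50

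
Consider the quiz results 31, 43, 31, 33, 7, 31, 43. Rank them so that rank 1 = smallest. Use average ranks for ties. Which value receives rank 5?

Sorted (ascending): 7, 31, 31, 31, 33, 43, 43
The 3 values of 31 occupy positions 2–4 → average rank 3.
The 2 values of 43 occupy positions 6–7 → average rank (6+7)/2 = 6.5.
Rank 5 → value 33.

33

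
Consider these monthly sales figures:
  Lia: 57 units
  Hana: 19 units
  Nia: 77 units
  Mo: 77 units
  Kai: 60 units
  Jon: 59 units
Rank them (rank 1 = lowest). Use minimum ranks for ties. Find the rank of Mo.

5

Sorted (ascending): 19, 57, 59, 60, 77, 77
The 2 values of 77 occupy positions 5–6 → each gets rank 5.
Mo has value 77 units → rank 5.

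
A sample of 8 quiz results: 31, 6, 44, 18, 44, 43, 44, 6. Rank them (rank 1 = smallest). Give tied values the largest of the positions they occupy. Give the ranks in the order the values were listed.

4, 2, 8, 3, 8, 5, 8, 2

Sorted (ascending): 6, 6, 18, 31, 43, 44, 44, 44
The 2 values of 6 occupy positions 1–2 → each gets rank 2.
The 3 values of 44 occupy positions 6–8 → each gets rank 8.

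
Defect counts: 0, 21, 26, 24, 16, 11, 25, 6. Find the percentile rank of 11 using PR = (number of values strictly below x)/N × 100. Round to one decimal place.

N = 8.
Strictly below 11: 2. Equal to 11: 1.
PR = 2/8 × 100 = 25.0

25.0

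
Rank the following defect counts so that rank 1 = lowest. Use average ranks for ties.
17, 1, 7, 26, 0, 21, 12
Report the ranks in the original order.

Sorted (ascending): 0, 1, 7, 12, 17, 21, 26
No ties — each value takes its position as its rank.

5, 2, 3, 7, 1, 6, 4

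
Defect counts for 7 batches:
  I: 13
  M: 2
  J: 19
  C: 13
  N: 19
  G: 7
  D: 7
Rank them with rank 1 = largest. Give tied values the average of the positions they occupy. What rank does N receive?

1.5

Sorted (descending): 19, 19, 13, 13, 7, 7, 2
The 2 values of 19 occupy positions 1–2 → average rank (1+2)/2 = 1.5.
The 2 values of 13 occupy positions 3–4 → average rank (3+4)/2 = 3.5.
The 2 values of 7 occupy positions 5–6 → average rank (5+6)/2 = 5.5.
N has value 19 → rank 1.5.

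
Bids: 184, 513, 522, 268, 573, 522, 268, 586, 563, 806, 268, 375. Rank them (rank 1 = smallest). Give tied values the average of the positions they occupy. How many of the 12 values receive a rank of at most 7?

6

Sorted (ascending): 184, 268, 268, 268, 375, 513, 522, 522, 563, 573, 586, 806
The 3 values of 268 occupy positions 2–4 → average rank 3.
The 2 values of 522 occupy positions 7–8 → average rank (7+8)/2 = 7.5.
Ranks ≤ 7: {1, 3, 3, 3, 5, 6} → 6 values.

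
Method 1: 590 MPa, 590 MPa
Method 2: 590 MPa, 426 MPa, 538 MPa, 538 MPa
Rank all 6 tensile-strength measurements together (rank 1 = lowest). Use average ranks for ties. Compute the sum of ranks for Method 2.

Sorted (ascending): 426, 538, 538, 590, 590, 590
The 2 values of 538 occupy positions 2–3 → average rank (2+3)/2 = 2.5.
The 3 values of 590 occupy positions 4–6 → average rank 5.
Method 2 values → pooled ranks: 590→5, 426→1, 538→2.5, 538→2.5
Rank sum = 5 + 1 + 2.5 + 2.5 = 11

11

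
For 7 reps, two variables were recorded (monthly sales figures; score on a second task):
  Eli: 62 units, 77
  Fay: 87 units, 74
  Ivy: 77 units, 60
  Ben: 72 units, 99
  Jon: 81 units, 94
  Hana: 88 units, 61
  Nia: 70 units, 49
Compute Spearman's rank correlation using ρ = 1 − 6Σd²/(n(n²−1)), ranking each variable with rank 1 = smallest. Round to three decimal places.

-0.036

Ranks of variable 1: 1, 6, 4, 3, 5, 7, 2
Ranks of variable 2: 5, 4, 2, 7, 6, 3, 1
d = r₁ − r₂: -4, 2, 2, -4, -1, 4, 1
d²: 16, 4, 4, 16, 1, 16, 1; Σd² = 58
ρ = 1 − 6·58/(7·48) = 1 − 348/336 = -0.036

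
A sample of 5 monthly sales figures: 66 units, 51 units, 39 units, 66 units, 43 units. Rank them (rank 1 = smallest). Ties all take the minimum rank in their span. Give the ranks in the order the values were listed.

Sorted (ascending): 39, 43, 51, 66, 66
The 2 values of 66 occupy positions 4–5 → each gets rank 4.

4, 3, 1, 4, 2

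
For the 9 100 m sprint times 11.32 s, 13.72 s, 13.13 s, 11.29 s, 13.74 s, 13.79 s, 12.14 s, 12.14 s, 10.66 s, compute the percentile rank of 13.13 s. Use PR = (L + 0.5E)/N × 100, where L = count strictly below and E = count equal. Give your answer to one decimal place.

61.1

N = 9.
Strictly below 13.13: 5. Equal to 13.13: 1.
PR = (5 + 0.5·1)/9 × 100 = 61.1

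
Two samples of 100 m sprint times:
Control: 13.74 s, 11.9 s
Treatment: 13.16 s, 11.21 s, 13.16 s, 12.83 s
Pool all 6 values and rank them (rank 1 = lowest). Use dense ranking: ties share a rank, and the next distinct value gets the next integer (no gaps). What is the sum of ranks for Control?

7

Sorted (ascending): 11.21, 11.9, 12.83, 13.16, 13.16, 13.74
The 2 values of 13.16 share dense rank 4.
Remaining distinct values take the next consecutive integers.
Control values → pooled ranks: 13.74→5, 11.9→2
Rank sum = 5 + 2 = 7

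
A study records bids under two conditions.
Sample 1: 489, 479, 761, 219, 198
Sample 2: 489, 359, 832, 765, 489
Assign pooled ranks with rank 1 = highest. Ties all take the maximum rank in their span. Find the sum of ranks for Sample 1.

35

Sorted (descending): 832, 765, 761, 489, 489, 489, 479, 359, 219, 198
The 3 values of 489 occupy positions 4–6 → each gets rank 6.
Sample 1 values → pooled ranks: 489→6, 479→7, 761→3, 219→9, 198→10
Rank sum = 6 + 7 + 3 + 9 + 10 = 35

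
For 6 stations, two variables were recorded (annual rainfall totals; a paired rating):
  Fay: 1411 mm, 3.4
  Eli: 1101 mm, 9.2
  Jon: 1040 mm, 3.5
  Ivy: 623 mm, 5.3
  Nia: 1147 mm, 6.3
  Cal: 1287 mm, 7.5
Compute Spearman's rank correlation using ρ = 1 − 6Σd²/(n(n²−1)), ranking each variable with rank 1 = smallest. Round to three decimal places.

Ranks of variable 1: 6, 3, 2, 1, 4, 5
Ranks of variable 2: 1, 6, 2, 3, 4, 5
d = r₁ − r₂: 5, -3, 0, -2, 0, 0
d²: 25, 9, 0, 4, 0, 0; Σd² = 38
ρ = 1 − 6·38/(6·35) = 1 − 228/210 = -0.086

-0.086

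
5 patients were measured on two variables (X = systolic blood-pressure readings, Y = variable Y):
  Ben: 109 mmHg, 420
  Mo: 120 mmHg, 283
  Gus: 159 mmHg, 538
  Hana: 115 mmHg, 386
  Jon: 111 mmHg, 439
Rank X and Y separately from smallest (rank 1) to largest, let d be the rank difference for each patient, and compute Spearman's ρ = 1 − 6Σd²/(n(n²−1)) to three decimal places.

0.100

Ranks of variable 1: 1, 4, 5, 3, 2
Ranks of variable 2: 3, 1, 5, 2, 4
d = r₁ − r₂: -2, 3, 0, 1, -2
d²: 4, 9, 0, 1, 4; Σd² = 18
ρ = 1 − 6·18/(5·24) = 1 − 108/120 = 0.100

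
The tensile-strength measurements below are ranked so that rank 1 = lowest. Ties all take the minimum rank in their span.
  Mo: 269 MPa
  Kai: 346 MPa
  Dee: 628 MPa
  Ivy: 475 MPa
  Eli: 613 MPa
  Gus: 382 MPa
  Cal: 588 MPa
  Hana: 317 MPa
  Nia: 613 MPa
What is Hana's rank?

Sorted (ascending): 269, 317, 346, 382, 475, 588, 613, 613, 628
The 2 values of 613 occupy positions 7–8 → each gets rank 7.
Hana has value 317 MPa → rank 2.

2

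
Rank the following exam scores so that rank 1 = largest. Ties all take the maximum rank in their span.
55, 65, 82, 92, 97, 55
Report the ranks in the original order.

6, 4, 3, 2, 1, 6

Sorted (descending): 97, 92, 82, 65, 55, 55
The 2 values of 55 occupy positions 5–6 → each gets rank 6.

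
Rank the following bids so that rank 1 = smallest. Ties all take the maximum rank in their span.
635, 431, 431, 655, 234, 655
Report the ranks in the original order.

4, 3, 3, 6, 1, 6

Sorted (ascending): 234, 431, 431, 635, 655, 655
The 2 values of 431 occupy positions 2–3 → each gets rank 3.
The 2 values of 655 occupy positions 5–6 → each gets rank 6.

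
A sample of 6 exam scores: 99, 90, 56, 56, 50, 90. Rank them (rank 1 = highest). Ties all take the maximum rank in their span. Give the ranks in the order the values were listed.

Sorted (descending): 99, 90, 90, 56, 56, 50
The 2 values of 90 occupy positions 2–3 → each gets rank 3.
The 2 values of 56 occupy positions 4–5 → each gets rank 5.

1, 3, 5, 5, 6, 3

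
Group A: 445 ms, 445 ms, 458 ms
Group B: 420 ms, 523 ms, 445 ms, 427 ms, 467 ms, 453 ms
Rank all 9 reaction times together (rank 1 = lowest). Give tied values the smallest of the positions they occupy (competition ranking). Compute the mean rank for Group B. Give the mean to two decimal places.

Sorted (ascending): 420, 427, 445, 445, 445, 453, 458, 467, 523
The 3 values of 445 occupy positions 3–5 → each gets rank 3.
Group B values → pooled ranks: 420→1, 523→9, 445→3, 427→2, 467→8, 453→6
Mean rank = (1 + 9 + 3 + 2 + 8 + 6) / 6 = 4.83

4.83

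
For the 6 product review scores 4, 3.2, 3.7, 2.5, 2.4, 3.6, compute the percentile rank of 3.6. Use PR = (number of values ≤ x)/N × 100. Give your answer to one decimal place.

N = 6.
Strictly below 3.6: 3. Equal to 3.6: 1.
PR = 4/6 × 100 = 66.7

66.7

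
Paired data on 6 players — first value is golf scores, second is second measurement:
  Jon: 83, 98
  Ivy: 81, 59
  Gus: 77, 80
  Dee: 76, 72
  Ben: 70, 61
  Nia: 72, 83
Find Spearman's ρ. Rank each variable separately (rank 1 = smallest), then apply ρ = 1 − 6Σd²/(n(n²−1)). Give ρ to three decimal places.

0.257

Ranks of variable 1: 6, 5, 4, 3, 1, 2
Ranks of variable 2: 6, 1, 4, 3, 2, 5
d = r₁ − r₂: 0, 4, 0, 0, -1, -3
d²: 0, 16, 0, 0, 1, 9; Σd² = 26
ρ = 1 − 6·26/(6·35) = 1 − 156/210 = 0.257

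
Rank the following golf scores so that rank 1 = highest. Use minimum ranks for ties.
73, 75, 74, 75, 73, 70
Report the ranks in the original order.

Sorted (descending): 75, 75, 74, 73, 73, 70
The 2 values of 75 occupy positions 1–2 → each gets rank 1.
The 2 values of 73 occupy positions 4–5 → each gets rank 4.

4, 1, 3, 1, 4, 6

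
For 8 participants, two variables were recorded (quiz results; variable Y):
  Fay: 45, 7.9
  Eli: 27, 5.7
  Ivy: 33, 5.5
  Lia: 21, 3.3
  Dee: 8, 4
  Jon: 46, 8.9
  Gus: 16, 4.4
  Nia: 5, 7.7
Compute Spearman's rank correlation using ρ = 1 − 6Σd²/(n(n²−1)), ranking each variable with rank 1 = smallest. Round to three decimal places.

Ranks of variable 1: 7, 5, 6, 4, 2, 8, 3, 1
Ranks of variable 2: 7, 5, 4, 1, 2, 8, 3, 6
d = r₁ − r₂: 0, 0, 2, 3, 0, 0, 0, -5
d²: 0, 0, 4, 9, 0, 0, 0, 25; Σd² = 38
ρ = 1 − 6·38/(8·63) = 1 − 228/504 = 0.548

0.548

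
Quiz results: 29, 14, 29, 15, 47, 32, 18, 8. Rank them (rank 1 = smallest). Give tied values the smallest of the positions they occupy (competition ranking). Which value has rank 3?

15

Sorted (ascending): 8, 14, 15, 18, 29, 29, 32, 47
The 2 values of 29 occupy positions 5–6 → each gets rank 5.
Rank 3 → value 15.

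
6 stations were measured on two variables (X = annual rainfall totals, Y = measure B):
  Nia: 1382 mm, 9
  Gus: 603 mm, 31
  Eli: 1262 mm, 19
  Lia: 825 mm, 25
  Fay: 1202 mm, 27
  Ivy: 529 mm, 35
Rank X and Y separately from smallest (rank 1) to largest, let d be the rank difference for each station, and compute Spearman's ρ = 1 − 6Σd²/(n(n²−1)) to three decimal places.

Ranks of variable 1: 6, 2, 5, 3, 4, 1
Ranks of variable 2: 1, 5, 2, 3, 4, 6
d = r₁ − r₂: 5, -3, 3, 0, 0, -5
d²: 25, 9, 9, 0, 0, 25; Σd² = 68
ρ = 1 − 6·68/(6·35) = 1 − 408/210 = -0.943

-0.943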